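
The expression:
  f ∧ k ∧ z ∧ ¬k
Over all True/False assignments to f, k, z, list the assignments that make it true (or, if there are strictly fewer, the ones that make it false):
is never true.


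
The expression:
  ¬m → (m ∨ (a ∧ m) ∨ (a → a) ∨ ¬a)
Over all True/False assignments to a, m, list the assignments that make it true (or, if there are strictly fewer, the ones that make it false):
is always true.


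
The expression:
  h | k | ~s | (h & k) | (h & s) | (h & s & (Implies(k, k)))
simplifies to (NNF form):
h | k | ~s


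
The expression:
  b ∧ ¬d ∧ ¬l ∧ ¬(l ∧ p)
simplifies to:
b ∧ ¬d ∧ ¬l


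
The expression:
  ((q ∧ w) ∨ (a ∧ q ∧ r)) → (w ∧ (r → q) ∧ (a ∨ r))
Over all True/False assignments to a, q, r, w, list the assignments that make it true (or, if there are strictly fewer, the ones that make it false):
is false only for:
  a=False, q=True, r=False, w=True;
  a=True, q=True, r=True, w=False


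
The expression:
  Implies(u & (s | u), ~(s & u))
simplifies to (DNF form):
~s | ~u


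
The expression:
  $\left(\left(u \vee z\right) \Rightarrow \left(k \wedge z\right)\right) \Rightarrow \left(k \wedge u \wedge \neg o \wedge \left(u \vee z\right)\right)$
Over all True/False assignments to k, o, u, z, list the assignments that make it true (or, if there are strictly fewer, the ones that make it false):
is false only for:
  k=False, o=False, u=False, z=False;
  k=False, o=True, u=False, z=False;
  k=True, o=False, u=False, z=False;
  k=True, o=False, u=False, z=True;
  k=True, o=True, u=False, z=False;
  k=True, o=True, u=False, z=True;
  k=True, o=True, u=True, z=True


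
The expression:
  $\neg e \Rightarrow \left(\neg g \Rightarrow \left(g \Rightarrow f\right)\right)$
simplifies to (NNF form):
$\text{True}$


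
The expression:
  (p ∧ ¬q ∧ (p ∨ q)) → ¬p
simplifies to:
q ∨ ¬p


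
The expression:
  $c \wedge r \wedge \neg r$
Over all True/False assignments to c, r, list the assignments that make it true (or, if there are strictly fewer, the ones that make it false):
is never true.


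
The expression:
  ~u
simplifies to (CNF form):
~u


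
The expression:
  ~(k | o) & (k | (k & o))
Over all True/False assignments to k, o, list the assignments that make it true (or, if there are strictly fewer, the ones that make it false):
is never true.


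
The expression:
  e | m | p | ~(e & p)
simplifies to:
True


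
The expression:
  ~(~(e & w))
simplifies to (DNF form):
e & w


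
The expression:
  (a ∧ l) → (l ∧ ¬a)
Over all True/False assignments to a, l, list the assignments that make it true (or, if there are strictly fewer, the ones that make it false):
is false only for:
  a=True, l=True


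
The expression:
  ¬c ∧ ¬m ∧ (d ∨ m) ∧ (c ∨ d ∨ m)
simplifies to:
d ∧ ¬c ∧ ¬m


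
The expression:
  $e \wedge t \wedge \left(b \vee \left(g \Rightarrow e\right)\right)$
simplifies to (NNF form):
$e \wedge t$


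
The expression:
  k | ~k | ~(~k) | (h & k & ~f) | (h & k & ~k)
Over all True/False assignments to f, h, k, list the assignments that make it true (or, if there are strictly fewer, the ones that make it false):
is always true.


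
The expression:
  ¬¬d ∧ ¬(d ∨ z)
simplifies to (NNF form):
False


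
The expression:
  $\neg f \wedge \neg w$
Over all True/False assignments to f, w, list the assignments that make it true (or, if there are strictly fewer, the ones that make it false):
is true only for:
  f=False, w=False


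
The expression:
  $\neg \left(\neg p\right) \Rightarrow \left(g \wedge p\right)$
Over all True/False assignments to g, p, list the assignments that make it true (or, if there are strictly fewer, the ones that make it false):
is false only for:
  g=False, p=True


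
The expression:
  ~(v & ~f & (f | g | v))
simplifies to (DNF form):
f | ~v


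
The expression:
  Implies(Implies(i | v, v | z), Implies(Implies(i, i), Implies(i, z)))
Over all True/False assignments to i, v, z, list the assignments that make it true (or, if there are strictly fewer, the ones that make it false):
is false only for:
  i=True, v=True, z=False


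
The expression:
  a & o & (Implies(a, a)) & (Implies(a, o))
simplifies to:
a & o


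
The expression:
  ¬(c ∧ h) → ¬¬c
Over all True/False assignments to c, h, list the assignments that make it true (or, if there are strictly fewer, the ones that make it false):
is true only for:
  c=True, h=False;
  c=True, h=True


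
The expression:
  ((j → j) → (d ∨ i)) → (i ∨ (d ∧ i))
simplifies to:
i ∨ ¬d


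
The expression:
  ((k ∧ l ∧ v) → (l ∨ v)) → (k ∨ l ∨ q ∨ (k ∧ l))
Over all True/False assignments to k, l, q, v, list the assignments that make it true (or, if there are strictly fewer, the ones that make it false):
is false only for:
  k=False, l=False, q=False, v=False;
  k=False, l=False, q=False, v=True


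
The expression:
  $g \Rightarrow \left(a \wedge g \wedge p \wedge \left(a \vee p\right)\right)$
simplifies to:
$\left(a \wedge p\right) \vee \neg g$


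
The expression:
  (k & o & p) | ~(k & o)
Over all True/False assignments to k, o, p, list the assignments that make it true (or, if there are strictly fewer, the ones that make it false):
is false only for:
  k=True, o=True, p=False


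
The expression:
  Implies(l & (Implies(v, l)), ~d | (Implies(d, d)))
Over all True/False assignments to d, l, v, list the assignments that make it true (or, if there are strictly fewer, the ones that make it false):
is always true.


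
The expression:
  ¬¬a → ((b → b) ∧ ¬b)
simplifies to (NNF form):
¬a ∨ ¬b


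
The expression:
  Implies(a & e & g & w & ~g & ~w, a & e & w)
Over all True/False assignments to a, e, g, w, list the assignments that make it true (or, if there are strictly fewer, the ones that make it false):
is always true.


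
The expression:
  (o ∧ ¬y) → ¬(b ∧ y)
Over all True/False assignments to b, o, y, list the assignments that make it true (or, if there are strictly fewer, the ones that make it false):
is always true.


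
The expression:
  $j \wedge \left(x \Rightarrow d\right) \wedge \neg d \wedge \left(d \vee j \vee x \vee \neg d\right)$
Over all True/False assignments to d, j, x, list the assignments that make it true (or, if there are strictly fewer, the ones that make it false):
is true only for:
  d=False, j=True, x=False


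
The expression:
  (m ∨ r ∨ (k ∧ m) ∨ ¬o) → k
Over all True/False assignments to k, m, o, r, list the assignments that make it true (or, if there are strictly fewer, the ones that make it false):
is false only for:
  k=False, m=False, o=False, r=False;
  k=False, m=False, o=False, r=True;
  k=False, m=False, o=True, r=True;
  k=False, m=True, o=False, r=False;
  k=False, m=True, o=False, r=True;
  k=False, m=True, o=True, r=False;
  k=False, m=True, o=True, r=True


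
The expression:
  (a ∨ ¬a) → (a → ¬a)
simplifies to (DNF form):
¬a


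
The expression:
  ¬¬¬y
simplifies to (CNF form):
¬y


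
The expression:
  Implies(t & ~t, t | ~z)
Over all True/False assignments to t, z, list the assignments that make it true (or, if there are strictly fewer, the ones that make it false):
is always true.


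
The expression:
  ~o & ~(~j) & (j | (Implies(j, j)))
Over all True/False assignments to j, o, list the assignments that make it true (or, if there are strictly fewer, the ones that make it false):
is true only for:
  j=True, o=False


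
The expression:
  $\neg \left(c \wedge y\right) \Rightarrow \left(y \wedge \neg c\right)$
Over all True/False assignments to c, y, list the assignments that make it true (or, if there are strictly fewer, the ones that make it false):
is true only for:
  c=False, y=True;
  c=True, y=True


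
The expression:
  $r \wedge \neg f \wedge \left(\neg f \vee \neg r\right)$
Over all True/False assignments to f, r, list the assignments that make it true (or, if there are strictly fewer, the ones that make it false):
is true only for:
  f=False, r=True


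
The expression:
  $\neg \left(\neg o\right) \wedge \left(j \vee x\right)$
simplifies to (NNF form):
$o \wedge \left(j \vee x\right)$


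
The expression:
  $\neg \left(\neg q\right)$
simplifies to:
$q$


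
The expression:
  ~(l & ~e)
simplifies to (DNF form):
e | ~l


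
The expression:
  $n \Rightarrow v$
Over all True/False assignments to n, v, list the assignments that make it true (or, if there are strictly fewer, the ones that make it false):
is false only for:
  n=True, v=False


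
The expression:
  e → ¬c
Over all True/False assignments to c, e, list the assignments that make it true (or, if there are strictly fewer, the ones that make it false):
is false only for:
  c=True, e=True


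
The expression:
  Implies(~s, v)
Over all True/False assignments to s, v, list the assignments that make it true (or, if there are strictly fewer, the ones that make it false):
is false only for:
  s=False, v=False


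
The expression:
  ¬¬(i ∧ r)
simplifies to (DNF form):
i ∧ r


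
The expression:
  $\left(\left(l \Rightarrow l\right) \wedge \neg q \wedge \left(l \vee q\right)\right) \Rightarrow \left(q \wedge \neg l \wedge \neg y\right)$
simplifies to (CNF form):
$q \vee \neg l$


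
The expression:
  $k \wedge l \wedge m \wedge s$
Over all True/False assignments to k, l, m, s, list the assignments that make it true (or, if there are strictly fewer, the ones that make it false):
is true only for:
  k=True, l=True, m=True, s=True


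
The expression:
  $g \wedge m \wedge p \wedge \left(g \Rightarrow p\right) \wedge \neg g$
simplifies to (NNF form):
$\text{False}$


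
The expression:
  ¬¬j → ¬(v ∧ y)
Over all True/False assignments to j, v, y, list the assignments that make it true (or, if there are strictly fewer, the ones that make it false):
is false only for:
  j=True, v=True, y=True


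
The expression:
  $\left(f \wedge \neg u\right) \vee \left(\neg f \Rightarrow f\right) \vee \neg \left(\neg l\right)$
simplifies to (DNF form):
$f \vee l$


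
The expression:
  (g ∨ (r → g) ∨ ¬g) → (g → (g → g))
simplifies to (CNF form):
True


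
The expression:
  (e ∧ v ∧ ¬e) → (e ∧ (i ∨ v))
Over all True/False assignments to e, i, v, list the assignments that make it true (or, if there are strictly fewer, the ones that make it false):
is always true.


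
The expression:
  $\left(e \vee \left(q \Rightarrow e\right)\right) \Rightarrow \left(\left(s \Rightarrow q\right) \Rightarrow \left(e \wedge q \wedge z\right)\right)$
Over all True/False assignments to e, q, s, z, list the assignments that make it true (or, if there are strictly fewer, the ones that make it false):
is false only for:
  e=False, q=False, s=False, z=False;
  e=False, q=False, s=False, z=True;
  e=True, q=False, s=False, z=False;
  e=True, q=False, s=False, z=True;
  e=True, q=True, s=False, z=False;
  e=True, q=True, s=True, z=False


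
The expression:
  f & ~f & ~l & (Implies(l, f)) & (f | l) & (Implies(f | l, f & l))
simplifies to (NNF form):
False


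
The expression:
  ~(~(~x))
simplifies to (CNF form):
~x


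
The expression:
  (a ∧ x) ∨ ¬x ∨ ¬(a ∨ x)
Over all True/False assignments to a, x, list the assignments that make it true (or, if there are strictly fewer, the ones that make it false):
is false only for:
  a=False, x=True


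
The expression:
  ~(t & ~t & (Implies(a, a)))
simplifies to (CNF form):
True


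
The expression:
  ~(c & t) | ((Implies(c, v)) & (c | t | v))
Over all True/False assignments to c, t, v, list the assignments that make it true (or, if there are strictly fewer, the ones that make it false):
is false only for:
  c=True, t=True, v=False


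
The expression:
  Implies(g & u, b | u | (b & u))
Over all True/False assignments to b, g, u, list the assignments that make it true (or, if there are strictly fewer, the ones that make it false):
is always true.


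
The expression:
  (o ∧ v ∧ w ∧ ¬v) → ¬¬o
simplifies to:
True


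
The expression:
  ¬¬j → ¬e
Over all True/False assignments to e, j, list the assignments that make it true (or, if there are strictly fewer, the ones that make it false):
is false only for:
  e=True, j=True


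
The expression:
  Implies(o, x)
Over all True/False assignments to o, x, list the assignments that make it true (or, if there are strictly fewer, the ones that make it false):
is false only for:
  o=True, x=False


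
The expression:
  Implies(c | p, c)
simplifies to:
c | ~p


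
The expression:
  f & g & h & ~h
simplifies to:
False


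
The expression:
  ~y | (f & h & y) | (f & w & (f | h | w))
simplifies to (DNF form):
~y | (f & h) | (f & w)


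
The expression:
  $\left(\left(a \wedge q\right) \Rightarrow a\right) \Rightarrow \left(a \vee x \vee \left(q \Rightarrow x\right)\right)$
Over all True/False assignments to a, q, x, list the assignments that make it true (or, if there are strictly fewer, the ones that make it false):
is false only for:
  a=False, q=True, x=False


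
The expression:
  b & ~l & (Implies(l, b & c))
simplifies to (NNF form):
b & ~l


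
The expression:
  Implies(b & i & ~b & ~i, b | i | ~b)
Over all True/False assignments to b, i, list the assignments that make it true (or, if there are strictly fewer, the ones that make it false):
is always true.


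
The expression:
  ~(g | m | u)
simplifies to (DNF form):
~g & ~m & ~u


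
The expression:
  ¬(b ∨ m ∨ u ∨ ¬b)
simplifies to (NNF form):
False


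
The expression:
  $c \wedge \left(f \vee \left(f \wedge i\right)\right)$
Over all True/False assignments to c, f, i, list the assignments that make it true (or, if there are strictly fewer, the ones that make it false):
is true only for:
  c=True, f=True, i=False;
  c=True, f=True, i=True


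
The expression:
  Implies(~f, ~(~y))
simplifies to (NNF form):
f | y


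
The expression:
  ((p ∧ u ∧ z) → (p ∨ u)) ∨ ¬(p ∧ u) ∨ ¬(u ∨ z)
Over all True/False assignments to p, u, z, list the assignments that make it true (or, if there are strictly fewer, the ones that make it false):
is always true.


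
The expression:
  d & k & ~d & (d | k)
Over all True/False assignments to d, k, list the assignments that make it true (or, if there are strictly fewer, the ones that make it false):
is never true.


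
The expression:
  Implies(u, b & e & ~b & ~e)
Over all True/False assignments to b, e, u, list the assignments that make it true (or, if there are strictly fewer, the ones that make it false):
is true only for:
  b=False, e=False, u=False;
  b=False, e=True, u=False;
  b=True, e=False, u=False;
  b=True, e=True, u=False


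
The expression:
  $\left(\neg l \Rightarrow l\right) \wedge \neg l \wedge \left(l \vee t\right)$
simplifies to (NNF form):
$\text{False}$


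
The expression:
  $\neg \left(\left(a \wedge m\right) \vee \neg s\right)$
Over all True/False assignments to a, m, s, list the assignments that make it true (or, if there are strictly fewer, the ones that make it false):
is true only for:
  a=False, m=False, s=True;
  a=False, m=True, s=True;
  a=True, m=False, s=True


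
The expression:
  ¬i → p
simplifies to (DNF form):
i ∨ p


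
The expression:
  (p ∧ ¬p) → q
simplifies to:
True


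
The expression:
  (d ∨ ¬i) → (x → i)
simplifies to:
i ∨ ¬x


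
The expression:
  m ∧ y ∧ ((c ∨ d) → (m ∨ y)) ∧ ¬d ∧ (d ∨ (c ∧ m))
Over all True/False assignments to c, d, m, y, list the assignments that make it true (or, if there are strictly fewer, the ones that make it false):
is true only for:
  c=True, d=False, m=True, y=True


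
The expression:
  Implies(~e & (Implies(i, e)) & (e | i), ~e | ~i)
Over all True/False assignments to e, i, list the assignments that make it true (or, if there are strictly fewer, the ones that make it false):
is always true.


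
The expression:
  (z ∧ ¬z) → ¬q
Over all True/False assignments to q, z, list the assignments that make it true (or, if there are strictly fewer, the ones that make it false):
is always true.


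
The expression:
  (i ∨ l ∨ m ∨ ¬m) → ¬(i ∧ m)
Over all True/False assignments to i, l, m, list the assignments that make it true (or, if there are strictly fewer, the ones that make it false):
is false only for:
  i=True, l=False, m=True;
  i=True, l=True, m=True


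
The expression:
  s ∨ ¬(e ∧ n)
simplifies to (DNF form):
s ∨ ¬e ∨ ¬n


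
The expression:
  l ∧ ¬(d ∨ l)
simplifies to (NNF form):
False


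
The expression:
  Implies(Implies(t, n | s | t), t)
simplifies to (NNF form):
t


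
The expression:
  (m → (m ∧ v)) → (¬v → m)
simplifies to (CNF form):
m ∨ v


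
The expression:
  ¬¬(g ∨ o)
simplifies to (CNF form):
g ∨ o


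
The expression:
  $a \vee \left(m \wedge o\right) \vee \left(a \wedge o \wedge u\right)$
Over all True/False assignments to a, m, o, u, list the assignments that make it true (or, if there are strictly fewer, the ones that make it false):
is false only for:
  a=False, m=False, o=False, u=False;
  a=False, m=False, o=False, u=True;
  a=False, m=False, o=True, u=False;
  a=False, m=False, o=True, u=True;
  a=False, m=True, o=False, u=False;
  a=False, m=True, o=False, u=True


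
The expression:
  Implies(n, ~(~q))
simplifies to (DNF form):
q | ~n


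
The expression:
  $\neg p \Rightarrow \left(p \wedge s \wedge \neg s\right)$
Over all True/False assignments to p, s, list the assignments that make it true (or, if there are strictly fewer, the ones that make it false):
is true only for:
  p=True, s=False;
  p=True, s=True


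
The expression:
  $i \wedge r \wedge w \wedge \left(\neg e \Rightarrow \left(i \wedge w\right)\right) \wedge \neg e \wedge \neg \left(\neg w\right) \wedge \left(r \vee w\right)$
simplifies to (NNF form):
$i \wedge r \wedge w \wedge \neg e$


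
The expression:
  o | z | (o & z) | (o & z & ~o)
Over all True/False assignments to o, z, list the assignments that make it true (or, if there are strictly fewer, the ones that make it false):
is false only for:
  o=False, z=False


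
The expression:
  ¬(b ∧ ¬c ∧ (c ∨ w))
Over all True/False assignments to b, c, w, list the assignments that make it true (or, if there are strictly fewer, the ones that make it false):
is false only for:
  b=True, c=False, w=True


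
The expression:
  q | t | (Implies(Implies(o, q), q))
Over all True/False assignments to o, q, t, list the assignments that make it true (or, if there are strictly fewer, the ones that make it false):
is false only for:
  o=False, q=False, t=False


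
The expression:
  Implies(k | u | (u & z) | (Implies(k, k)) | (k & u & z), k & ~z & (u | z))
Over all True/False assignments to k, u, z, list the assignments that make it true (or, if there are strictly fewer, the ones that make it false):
is true only for:
  k=True, u=True, z=False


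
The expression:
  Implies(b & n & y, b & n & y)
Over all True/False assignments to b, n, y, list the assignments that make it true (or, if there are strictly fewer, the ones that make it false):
is always true.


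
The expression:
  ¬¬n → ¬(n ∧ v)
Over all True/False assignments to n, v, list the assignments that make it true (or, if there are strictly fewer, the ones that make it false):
is false only for:
  n=True, v=True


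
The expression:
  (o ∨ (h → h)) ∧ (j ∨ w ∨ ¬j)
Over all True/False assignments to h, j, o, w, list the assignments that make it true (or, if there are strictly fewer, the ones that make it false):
is always true.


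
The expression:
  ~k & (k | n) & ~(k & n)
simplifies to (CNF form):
n & ~k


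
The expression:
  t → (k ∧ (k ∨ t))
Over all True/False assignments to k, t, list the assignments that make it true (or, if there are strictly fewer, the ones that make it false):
is false only for:
  k=False, t=True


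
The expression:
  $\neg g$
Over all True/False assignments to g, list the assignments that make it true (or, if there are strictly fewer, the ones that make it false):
is true only for:
  g=False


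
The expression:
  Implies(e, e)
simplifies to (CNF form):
True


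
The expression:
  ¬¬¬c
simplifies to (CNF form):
¬c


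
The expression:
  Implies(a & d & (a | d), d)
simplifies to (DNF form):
True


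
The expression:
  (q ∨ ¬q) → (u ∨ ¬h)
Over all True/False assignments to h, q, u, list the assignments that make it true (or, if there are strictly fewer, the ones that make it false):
is false only for:
  h=True, q=False, u=False;
  h=True, q=True, u=False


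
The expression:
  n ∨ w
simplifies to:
n ∨ w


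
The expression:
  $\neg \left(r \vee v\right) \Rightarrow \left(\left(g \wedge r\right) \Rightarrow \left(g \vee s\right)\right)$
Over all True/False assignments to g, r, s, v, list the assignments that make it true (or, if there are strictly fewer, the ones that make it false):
is always true.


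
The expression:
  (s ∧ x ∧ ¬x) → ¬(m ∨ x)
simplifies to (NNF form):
True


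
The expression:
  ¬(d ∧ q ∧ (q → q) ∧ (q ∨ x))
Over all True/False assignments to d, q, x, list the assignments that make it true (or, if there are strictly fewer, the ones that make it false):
is false only for:
  d=True, q=True, x=False;
  d=True, q=True, x=True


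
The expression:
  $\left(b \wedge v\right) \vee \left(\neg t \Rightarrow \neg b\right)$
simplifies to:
$t \vee v \vee \neg b$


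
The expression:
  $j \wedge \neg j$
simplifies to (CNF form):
$\text{False}$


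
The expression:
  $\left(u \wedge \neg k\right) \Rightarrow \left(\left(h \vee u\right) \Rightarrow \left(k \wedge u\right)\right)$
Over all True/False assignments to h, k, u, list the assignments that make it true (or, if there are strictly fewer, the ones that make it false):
is false only for:
  h=False, k=False, u=True;
  h=True, k=False, u=True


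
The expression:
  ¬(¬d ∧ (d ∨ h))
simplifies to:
d ∨ ¬h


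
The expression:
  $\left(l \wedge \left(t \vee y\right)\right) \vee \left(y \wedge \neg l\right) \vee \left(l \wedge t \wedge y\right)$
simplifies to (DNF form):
$y \vee \left(l \wedge t\right)$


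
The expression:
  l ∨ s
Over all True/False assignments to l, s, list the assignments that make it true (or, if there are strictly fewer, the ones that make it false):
is false only for:
  l=False, s=False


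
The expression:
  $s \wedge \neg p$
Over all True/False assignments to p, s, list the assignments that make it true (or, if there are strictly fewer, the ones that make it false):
is true only for:
  p=False, s=True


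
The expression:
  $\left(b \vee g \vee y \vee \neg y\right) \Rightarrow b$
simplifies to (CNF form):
$b$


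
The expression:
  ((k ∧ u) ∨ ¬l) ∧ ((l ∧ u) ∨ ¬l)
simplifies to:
(k ∧ u) ∨ ¬l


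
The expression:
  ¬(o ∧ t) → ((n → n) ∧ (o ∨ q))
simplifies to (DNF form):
o ∨ q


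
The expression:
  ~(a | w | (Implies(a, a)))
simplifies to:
False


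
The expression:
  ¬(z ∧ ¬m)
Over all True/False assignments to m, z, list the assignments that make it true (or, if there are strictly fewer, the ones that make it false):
is false only for:
  m=False, z=True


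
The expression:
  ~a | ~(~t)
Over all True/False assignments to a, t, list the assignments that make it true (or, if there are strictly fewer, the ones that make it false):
is false only for:
  a=True, t=False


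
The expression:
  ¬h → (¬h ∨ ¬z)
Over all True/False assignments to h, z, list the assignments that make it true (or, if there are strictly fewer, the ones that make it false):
is always true.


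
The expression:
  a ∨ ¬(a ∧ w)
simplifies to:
True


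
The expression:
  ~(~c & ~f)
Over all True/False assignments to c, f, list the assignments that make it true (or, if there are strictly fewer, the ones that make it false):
is false only for:
  c=False, f=False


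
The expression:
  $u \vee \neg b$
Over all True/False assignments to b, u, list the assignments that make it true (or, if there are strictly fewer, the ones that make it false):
is false only for:
  b=True, u=False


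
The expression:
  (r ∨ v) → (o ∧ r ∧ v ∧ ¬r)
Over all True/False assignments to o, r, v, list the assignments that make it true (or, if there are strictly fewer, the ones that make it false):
is true only for:
  o=False, r=False, v=False;
  o=True, r=False, v=False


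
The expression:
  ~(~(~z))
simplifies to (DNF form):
~z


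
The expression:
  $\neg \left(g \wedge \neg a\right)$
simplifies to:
$a \vee \neg g$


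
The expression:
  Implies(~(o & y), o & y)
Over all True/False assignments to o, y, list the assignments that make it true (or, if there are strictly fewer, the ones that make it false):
is true only for:
  o=True, y=True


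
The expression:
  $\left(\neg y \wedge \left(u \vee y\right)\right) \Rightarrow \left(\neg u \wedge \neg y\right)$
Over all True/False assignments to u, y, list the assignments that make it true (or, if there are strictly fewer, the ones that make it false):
is false only for:
  u=True, y=False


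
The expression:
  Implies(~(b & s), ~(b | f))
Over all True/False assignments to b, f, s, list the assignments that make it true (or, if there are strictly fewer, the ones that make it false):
is true only for:
  b=False, f=False, s=False;
  b=False, f=False, s=True;
  b=True, f=False, s=True;
  b=True, f=True, s=True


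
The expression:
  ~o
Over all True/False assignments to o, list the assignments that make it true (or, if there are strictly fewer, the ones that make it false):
is true only for:
  o=False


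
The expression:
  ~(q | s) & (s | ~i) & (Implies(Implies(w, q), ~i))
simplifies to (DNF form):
~i & ~q & ~s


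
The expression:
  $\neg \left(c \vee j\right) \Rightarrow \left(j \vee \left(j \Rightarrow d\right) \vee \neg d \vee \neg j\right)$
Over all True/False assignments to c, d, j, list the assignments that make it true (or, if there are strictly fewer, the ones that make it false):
is always true.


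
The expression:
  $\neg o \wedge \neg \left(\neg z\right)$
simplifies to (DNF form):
$z \wedge \neg o$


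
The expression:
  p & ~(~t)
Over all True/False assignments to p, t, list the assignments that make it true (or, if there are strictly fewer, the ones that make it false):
is true only for:
  p=True, t=True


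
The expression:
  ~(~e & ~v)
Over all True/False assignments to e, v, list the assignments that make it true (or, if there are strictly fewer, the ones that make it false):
is false only for:
  e=False, v=False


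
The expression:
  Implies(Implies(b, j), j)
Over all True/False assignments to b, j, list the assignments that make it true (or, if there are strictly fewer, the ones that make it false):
is false only for:
  b=False, j=False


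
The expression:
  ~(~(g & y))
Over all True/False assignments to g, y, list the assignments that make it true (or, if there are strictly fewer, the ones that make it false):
is true only for:
  g=True, y=True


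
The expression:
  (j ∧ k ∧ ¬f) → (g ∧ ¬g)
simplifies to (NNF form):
f ∨ ¬j ∨ ¬k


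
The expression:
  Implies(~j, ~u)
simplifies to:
j | ~u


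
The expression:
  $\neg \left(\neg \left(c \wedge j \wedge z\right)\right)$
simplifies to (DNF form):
$c \wedge j \wedge z$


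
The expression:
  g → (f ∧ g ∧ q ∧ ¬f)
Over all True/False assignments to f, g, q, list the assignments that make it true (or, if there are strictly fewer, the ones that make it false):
is true only for:
  f=False, g=False, q=False;
  f=False, g=False, q=True;
  f=True, g=False, q=False;
  f=True, g=False, q=True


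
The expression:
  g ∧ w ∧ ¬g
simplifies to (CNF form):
False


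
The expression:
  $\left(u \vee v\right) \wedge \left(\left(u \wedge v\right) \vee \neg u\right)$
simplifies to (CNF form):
$v$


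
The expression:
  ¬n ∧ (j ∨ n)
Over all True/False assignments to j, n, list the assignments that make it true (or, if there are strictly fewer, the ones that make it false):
is true only for:
  j=True, n=False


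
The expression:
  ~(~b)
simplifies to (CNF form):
b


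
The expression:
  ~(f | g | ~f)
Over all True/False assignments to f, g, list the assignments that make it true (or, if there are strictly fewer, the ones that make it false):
is never true.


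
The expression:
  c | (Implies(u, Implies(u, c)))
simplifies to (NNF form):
c | ~u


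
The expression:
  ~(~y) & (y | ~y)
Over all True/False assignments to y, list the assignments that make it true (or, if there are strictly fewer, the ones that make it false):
is true only for:
  y=True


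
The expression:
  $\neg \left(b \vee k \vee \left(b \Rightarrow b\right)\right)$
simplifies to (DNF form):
$\text{False}$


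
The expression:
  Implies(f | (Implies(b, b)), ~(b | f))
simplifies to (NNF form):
~b & ~f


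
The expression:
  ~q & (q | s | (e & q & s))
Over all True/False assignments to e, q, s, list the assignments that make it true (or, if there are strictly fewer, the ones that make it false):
is true only for:
  e=False, q=False, s=True;
  e=True, q=False, s=True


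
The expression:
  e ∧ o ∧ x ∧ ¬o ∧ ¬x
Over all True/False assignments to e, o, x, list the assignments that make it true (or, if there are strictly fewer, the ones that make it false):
is never true.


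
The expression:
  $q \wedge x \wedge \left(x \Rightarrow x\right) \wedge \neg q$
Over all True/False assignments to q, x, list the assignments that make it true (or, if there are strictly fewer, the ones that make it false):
is never true.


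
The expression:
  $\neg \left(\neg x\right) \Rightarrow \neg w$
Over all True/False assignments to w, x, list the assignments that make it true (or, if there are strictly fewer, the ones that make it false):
is false only for:
  w=True, x=True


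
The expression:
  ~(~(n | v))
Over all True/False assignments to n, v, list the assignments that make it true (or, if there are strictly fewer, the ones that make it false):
is false only for:
  n=False, v=False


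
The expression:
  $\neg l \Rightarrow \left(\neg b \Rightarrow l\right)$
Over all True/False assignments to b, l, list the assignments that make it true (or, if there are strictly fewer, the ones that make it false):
is false only for:
  b=False, l=False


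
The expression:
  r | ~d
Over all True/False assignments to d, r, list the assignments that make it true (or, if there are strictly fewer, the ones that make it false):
is false only for:
  d=True, r=False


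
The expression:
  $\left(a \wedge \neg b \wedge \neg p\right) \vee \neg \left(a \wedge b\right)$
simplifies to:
$\neg a \vee \neg b$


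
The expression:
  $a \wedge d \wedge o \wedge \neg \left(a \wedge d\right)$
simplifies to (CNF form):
$\text{False}$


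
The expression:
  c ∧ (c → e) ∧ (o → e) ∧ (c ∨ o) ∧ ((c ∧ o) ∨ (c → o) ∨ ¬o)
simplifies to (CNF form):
c ∧ e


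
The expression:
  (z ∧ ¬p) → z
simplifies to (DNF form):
True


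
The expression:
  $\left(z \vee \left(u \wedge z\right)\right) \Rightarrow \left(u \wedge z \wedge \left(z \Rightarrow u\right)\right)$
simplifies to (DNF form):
$u \vee \neg z$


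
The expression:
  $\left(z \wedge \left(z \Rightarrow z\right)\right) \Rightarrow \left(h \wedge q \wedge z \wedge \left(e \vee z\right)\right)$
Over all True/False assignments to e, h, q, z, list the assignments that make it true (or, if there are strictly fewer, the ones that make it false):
is false only for:
  e=False, h=False, q=False, z=True;
  e=False, h=False, q=True, z=True;
  e=False, h=True, q=False, z=True;
  e=True, h=False, q=False, z=True;
  e=True, h=False, q=True, z=True;
  e=True, h=True, q=False, z=True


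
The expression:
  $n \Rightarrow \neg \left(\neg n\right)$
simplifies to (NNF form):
$\text{True}$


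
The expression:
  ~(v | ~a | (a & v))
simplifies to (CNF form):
a & ~v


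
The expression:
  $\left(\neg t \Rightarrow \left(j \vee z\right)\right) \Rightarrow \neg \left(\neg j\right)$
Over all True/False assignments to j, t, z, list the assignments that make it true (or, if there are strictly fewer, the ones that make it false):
is false only for:
  j=False, t=False, z=True;
  j=False, t=True, z=False;
  j=False, t=True, z=True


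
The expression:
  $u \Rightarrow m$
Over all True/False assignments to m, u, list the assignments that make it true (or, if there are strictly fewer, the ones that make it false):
is false only for:
  m=False, u=True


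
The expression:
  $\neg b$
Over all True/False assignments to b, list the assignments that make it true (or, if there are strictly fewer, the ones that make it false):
is true only for:
  b=False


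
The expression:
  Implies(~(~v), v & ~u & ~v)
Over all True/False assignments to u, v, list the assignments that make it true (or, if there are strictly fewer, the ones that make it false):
is true only for:
  u=False, v=False;
  u=True, v=False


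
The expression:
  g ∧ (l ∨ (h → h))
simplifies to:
g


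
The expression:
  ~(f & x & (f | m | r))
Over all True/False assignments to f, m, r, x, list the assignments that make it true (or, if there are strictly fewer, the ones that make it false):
is false only for:
  f=True, m=False, r=False, x=True;
  f=True, m=False, r=True, x=True;
  f=True, m=True, r=False, x=True;
  f=True, m=True, r=True, x=True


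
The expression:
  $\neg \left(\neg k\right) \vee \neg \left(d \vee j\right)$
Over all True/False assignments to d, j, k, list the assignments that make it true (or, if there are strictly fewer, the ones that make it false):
is false only for:
  d=False, j=True, k=False;
  d=True, j=False, k=False;
  d=True, j=True, k=False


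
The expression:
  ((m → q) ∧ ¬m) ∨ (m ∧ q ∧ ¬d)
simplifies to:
(q ∧ ¬d) ∨ ¬m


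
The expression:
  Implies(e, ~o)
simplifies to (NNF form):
~e | ~o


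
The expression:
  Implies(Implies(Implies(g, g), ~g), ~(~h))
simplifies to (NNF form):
g | h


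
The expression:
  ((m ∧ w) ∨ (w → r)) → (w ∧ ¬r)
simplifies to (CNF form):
w ∧ ¬r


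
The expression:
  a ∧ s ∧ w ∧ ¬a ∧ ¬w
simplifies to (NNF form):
False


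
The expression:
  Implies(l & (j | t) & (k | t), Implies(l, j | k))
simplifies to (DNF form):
j | k | ~l | ~t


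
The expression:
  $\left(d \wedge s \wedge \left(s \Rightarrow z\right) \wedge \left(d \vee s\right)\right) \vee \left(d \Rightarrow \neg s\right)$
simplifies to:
$z \vee \neg d \vee \neg s$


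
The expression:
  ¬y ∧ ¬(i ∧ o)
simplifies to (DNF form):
(¬i ∧ ¬y) ∨ (¬o ∧ ¬y)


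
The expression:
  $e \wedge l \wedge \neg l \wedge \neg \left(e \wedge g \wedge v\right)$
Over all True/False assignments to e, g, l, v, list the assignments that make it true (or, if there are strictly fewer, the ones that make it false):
is never true.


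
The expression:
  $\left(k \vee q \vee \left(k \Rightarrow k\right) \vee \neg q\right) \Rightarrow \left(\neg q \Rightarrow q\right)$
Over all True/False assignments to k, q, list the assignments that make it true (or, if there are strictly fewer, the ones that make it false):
is true only for:
  k=False, q=True;
  k=True, q=True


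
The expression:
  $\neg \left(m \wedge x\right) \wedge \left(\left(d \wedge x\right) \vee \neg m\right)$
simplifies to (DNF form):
$\neg m$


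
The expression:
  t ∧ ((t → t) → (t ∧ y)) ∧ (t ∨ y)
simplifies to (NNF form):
t ∧ y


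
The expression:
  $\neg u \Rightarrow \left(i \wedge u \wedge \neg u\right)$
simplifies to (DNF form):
$u$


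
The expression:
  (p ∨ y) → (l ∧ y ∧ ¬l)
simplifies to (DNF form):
¬p ∧ ¬y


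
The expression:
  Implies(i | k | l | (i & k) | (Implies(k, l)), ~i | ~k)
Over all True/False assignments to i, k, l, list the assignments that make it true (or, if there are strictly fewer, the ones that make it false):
is false only for:
  i=True, k=True, l=False;
  i=True, k=True, l=True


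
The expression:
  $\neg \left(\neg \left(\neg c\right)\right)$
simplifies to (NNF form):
$\neg c$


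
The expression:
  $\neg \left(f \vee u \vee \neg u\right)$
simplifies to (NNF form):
$\text{False}$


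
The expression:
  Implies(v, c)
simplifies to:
c | ~v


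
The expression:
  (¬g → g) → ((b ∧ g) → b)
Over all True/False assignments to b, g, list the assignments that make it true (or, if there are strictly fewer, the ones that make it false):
is always true.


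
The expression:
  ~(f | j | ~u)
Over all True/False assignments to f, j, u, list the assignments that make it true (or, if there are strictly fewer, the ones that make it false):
is true only for:
  f=False, j=False, u=True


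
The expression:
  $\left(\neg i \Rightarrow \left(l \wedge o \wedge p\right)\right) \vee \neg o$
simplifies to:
$i \vee \left(l \wedge p\right) \vee \neg o$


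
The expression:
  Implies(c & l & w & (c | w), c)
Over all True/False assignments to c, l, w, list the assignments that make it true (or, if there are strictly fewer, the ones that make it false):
is always true.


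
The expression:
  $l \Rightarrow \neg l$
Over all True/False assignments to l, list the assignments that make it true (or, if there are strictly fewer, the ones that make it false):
is true only for:
  l=False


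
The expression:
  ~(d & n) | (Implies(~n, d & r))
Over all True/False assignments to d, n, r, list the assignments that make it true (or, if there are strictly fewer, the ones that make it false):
is always true.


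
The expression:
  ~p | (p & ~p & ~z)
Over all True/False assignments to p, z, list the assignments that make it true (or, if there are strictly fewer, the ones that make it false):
is true only for:
  p=False, z=False;
  p=False, z=True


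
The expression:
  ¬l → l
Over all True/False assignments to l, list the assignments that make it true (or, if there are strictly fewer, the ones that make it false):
is true only for:
  l=True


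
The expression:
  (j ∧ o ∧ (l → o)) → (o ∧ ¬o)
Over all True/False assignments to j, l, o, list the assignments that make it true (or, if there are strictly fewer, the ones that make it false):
is false only for:
  j=True, l=False, o=True;
  j=True, l=True, o=True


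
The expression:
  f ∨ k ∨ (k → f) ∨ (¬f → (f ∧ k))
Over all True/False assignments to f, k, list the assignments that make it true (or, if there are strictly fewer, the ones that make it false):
is always true.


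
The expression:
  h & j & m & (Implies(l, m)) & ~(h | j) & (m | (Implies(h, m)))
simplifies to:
False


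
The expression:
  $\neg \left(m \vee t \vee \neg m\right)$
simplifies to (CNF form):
$\text{False}$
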